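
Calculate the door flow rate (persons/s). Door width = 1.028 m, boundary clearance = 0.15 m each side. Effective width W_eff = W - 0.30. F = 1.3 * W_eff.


W_eff = 1.028 - 0.30 = 0.728 m
F = 1.3 * 0.728 = 0.94640 persons/s

0.94640 persons/s


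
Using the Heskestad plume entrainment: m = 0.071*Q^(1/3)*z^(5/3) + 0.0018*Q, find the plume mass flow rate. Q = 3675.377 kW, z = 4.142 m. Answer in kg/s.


Q^(1/3) = 15.432
z^(5/3) = 10.683
First term = 0.071 * 15.432 * 10.683 = 11.705
Second term = 0.0018 * 3675.377 = 6.6157
m = 18.321 kg/s

18.321 kg/s


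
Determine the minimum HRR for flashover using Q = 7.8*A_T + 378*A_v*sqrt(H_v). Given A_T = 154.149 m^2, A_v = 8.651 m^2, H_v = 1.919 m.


7.8*A_T = 1202.4
sqrt(H_v) = 1.3853
378*A_v*sqrt(H_v) = 4530.0
Q = 1202.4 + 4530.0 = 5732.3 kW

5732.3 kW


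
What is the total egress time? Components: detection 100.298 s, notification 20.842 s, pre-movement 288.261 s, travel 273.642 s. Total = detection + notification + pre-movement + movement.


Total = 100.298 + 20.842 + 288.261 + 273.642 = 683.043 s

683.043 s


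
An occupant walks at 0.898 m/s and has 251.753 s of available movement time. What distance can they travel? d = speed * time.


d = 0.898 * 251.753 = 226.07 m

226.07 m


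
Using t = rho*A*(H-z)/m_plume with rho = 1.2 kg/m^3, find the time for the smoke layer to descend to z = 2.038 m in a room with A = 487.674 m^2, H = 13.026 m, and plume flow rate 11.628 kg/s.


H - z = 10.988 m
t = 1.2 * 487.674 * 10.988 / 11.628 = 553.00 s

553.00 s


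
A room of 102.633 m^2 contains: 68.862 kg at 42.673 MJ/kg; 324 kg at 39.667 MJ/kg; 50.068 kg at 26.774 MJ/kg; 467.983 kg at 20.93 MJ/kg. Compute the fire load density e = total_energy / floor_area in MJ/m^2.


Total energy = 68.862*42.673 + 324*39.667 + 50.068*26.774 + 467.983*20.93
= 2938.548 + 12852.108 + 1340.521 + 9794.884
= 26926.06 MJ
e = 26926.06 / 102.633 = 262.35 MJ/m^2

262.35 MJ/m^2


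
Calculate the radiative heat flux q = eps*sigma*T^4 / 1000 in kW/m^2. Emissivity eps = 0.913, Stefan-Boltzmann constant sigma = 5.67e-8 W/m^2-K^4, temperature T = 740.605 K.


T^4 = 3.0085e+11
q = 0.913 * 5.67e-8 * 3.0085e+11 / 1000 = 15.574 kW/m^2

15.574 kW/m^2


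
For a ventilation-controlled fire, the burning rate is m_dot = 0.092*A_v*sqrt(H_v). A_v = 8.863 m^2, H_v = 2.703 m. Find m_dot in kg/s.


sqrt(H_v) = 1.6441
m_dot = 0.092 * 8.863 * 1.6441 = 1.3406 kg/s

1.3406 kg/s


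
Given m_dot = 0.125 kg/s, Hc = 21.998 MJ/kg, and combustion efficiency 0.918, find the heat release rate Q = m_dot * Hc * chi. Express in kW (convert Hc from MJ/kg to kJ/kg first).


Hc = 21.998 MJ/kg = 21.998 * 1000 kJ/kg = 21998 kJ/kg
Q = 0.125 kg/s * 21998 kJ/kg * 0.918 = 2524.3 kW

2524.3 kW


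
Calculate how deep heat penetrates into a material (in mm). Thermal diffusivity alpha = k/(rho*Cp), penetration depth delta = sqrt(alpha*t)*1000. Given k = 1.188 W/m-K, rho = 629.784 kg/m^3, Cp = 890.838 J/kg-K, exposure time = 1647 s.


alpha = 1.188 / (629.784 * 890.838) = 2.1175e-06 m^2/s
alpha * t = 0.0034875
delta = sqrt(0.0034875) * 1000 = 59.055 mm

59.055 mm


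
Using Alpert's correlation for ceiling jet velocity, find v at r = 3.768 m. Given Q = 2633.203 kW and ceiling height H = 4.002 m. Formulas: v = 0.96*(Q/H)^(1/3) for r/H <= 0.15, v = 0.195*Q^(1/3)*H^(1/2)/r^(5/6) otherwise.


r/H = 3.768 / 4.002 = 0.94153
r/H > 0.15, so v = 0.195*Q^(1/3)*H^(1/2)/r^(5/6)
Q^(1/3) = 13.809
H^(1/2) = 2.0005
r^(5/6) = 3.0206
v = 0.195 * 13.809 * 2.0005 / 3.0206 = 1.7834 m/s

1.7834 m/s


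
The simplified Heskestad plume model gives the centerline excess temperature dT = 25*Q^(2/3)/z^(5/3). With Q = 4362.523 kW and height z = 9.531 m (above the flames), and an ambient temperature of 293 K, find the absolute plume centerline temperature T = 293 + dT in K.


Q^(2/3) = 266.99
z^(5/3) = 42.845
dT = 25 * 266.99 / 42.845 = 155.79 K
T = 293 + 155.79 = 448.79 K

448.79 K


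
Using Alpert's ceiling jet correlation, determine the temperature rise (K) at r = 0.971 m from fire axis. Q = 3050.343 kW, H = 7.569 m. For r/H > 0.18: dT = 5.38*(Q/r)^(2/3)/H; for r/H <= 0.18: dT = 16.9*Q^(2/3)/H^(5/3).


r/H = 0.971 / 7.569 = 0.12829
r/H <= 0.18, so dT = 16.9*Q^(2/3)/H^(5/3)
Q^(2/3) = 210.33
H^(5/3) = 29.179
dT = 16.9 * 210.33 / 29.179 = 121.82 K

121.82 K


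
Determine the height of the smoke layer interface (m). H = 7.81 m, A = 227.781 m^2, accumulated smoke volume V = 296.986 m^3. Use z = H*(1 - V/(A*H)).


V/(A*H) = 0.16694
1 - 0.16694 = 0.83306
z = 7.81 * 0.83306 = 6.5062 m

6.5062 m


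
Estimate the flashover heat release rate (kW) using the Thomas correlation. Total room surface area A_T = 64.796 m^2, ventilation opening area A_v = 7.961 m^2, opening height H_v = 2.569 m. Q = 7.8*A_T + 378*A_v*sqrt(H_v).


7.8*A_T = 505.41
sqrt(H_v) = 1.6028
378*A_v*sqrt(H_v) = 4823.3
Q = 505.41 + 4823.3 = 5328.7 kW

5328.7 kW


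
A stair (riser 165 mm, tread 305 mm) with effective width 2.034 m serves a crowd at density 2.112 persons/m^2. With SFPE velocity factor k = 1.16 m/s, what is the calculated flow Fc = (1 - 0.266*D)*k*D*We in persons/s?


1 - 0.266*D = 1 - 0.266*2.112 = 0.43821
Fs = 0.43821 * 1.16 * 2.112 = 1.0736 persons/(s*m)
Fc = 1.0736 * 2.034 = 2.1837 persons/s

2.1837 persons/s


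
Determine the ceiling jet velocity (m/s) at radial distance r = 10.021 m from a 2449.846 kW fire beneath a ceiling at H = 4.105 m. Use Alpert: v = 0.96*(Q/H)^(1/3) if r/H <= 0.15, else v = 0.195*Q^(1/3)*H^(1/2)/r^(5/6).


r/H = 10.021 / 4.105 = 2.4412
r/H > 0.15, so v = 0.195*Q^(1/3)*H^(1/2)/r^(5/6)
Q^(1/3) = 13.481
H^(1/2) = 2.0261
r^(5/6) = 6.8248
v = 0.195 * 13.481 * 2.0261 / 6.8248 = 0.78039 m/s

0.78039 m/s


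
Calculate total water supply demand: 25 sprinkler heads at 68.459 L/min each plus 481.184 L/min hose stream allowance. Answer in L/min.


Sprinkler demand = 25 * 68.459 = 1711.475 L/min
Total = 1711.475 + 481.184 = 2192.659 L/min

2192.659 L/min


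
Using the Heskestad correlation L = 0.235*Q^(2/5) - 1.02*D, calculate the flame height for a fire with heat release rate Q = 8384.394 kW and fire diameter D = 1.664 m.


Q^(2/5) = 37.101
0.235 * Q^(2/5) = 8.7188
1.02 * D = 1.6973
L = 7.0215 m

7.0215 m


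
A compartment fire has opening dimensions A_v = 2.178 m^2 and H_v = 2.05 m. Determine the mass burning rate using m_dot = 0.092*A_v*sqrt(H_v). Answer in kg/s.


sqrt(H_v) = 1.4318
m_dot = 0.092 * 2.178 * 1.4318 = 0.28689 kg/s

0.28689 kg/s


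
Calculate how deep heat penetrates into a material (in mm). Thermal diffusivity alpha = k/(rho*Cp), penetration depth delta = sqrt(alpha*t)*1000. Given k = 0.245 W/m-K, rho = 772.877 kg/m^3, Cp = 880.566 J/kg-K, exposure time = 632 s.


alpha = 0.245 / (772.877 * 880.566) = 3.5999e-07 m^2/s
alpha * t = 0.00022752
delta = sqrt(0.00022752) * 1000 = 15.084 mm

15.084 mm


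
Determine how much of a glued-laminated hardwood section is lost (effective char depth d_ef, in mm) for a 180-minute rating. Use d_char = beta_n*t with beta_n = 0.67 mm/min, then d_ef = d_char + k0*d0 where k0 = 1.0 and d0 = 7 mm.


d_char = 0.67 * 180 = 120.6 mm
d_ef = 120.6 + 1.0*7 = 127.6 mm

127.6 mm


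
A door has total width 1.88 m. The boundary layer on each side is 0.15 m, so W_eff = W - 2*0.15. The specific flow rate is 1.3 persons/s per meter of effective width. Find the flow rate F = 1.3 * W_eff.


W_eff = 1.88 - 0.30 = 1.58 m
F = 1.3 * 1.58 = 2.054 persons/s

2.054 persons/s


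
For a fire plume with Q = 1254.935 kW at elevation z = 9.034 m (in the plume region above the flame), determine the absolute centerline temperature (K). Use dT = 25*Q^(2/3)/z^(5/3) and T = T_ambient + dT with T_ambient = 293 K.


Q^(2/3) = 116.34
z^(5/3) = 39.186
dT = 25 * 116.34 / 39.186 = 74.226 K
T = 293 + 74.226 = 367.23 K

367.23 K


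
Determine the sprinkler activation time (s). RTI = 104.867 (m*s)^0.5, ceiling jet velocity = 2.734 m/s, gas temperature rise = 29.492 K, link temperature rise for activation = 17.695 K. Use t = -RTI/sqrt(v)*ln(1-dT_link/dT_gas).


dT_link/dT_gas = 0.59999
ln(1 - 0.59999) = -0.91627
t = -104.867 / sqrt(2.734) * -0.91627 = 58.112 s

58.112 s


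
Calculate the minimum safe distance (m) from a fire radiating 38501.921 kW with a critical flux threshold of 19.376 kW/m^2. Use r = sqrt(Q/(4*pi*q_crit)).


4*pi*q_crit = 243.49
Q/(4*pi*q_crit) = 158.13
r = sqrt(158.13) = 12.575 m

12.575 m


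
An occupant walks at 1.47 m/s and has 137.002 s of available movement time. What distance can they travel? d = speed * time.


d = 1.47 * 137.002 = 201.39 m

201.39 m


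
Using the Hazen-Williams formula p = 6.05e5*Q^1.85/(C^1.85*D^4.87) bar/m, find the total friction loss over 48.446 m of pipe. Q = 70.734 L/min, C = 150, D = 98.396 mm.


Q^1.85 = 2641.3
C^1.85 = 10611
D^4.87 = 5.0793e+09
p/m = 2.9648e-05 bar/m
p_total = 2.9648e-05 * 48.446 = 0.0014363 bar

0.0014363 bar


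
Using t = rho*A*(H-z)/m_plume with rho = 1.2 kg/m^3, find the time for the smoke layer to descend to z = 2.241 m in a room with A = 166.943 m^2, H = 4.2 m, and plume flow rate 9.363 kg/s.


H - z = 1.959 m
t = 1.2 * 166.943 * 1.959 / 9.363 = 41.915 s

41.915 s


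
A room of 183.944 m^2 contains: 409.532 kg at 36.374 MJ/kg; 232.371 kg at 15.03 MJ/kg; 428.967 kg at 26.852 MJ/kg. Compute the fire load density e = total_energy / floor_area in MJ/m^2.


Total energy = 409.532*36.374 + 232.371*15.03 + 428.967*26.852
= 14896.32 + 3492.536 + 11518.62
= 29907.47 MJ
e = 29907.47 / 183.944 = 162.59 MJ/m^2

162.59 MJ/m^2


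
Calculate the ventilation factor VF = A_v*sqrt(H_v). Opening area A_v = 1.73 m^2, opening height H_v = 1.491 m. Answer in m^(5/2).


sqrt(H_v) = 1.2211
VF = 1.73 * 1.2211 = 2.1124 m^(5/2)

2.1124 m^(5/2)


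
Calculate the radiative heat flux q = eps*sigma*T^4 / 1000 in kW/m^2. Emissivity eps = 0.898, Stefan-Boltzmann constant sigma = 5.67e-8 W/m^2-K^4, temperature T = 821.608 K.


T^4 = 4.5568e+11
q = 0.898 * 5.67e-8 * 4.5568e+11 / 1000 = 23.202 kW/m^2

23.202 kW/m^2


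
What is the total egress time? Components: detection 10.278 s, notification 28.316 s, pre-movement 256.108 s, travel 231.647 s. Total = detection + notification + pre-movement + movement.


Total = 10.278 + 28.316 + 256.108 + 231.647 = 526.349 s

526.349 s


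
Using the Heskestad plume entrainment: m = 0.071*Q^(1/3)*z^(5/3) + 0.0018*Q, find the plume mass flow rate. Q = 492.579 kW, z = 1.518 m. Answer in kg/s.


Q^(1/3) = 7.8975
z^(5/3) = 2.0050
First term = 0.071 * 7.8975 * 2.0050 = 1.1243
Second term = 0.0018 * 492.579 = 0.88664
m = 2.0109 kg/s

2.0109 kg/s


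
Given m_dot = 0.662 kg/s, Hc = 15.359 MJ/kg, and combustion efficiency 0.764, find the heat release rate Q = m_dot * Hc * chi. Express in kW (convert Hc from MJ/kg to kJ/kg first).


Hc = 15.359 MJ/kg = 15.359 * 1000 kJ/kg = 15359 kJ/kg
Q = 0.662 kg/s * 15359 kJ/kg * 0.764 = 7768.1 kW

7768.1 kW


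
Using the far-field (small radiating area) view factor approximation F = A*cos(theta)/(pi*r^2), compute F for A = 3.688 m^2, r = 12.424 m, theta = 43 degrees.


cos(43 deg) = 0.73135
pi*r^2 = 484.92
F = 3.688 * 0.73135 / 484.92 = 0.0055622

0.0055622


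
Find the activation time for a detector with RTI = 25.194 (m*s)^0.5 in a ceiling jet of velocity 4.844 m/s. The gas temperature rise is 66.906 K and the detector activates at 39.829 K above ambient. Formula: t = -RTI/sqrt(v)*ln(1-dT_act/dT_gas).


dT_act/dT_gas = 0.59530
ln(1 - 0.59530) = -0.90460
t = -25.194 / sqrt(4.844) * -0.90460 = 10.355 s

10.355 s


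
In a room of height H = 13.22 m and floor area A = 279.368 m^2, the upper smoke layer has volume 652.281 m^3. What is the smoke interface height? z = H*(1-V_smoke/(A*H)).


V/(A*H) = 0.17661
1 - 0.17661 = 0.82339
z = 13.22 * 0.82339 = 10.885 m

10.885 m


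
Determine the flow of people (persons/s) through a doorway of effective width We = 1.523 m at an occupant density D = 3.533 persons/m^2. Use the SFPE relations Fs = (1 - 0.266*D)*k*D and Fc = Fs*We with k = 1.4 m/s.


1 - 0.266*D = 1 - 0.266*3.533 = 0.060222
Fs = 0.060222 * 1.4 * 3.533 = 0.29787 persons/(s*m)
Fc = 0.29787 * 1.523 = 0.45366 persons/s

0.45366 persons/s


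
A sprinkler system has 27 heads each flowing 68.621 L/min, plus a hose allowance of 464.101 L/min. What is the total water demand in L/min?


Sprinkler demand = 27 * 68.621 = 1852.767 L/min
Total = 1852.767 + 464.101 = 2316.868 L/min

2316.868 L/min


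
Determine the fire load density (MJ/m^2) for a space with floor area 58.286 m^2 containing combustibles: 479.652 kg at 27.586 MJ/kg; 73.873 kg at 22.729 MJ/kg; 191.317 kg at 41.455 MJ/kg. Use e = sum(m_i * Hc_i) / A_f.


Total energy = 479.652*27.586 + 73.873*22.729 + 191.317*41.455
= 13231.68 + 1679.059 + 7931.046
= 22841.79 MJ
e = 22841.79 / 58.286 = 391.89 MJ/m^2

391.89 MJ/m^2


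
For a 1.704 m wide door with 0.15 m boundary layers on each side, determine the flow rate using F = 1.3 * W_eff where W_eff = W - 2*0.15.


W_eff = 1.704 - 0.30 = 1.404 m
F = 1.3 * 1.404 = 1.8252 persons/s

1.8252 persons/s


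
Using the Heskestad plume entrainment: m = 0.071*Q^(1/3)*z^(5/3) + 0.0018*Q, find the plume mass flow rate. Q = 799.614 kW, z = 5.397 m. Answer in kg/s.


Q^(1/3) = 9.2817
z^(5/3) = 16.606
First term = 0.071 * 9.2817 * 16.606 = 10.943
Second term = 0.0018 * 799.614 = 1.4393
m = 12.382 kg/s

12.382 kg/s


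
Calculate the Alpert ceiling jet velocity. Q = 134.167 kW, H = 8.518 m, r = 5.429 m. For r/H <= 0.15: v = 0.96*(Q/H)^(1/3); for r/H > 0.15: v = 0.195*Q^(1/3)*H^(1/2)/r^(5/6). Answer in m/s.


r/H = 5.429 / 8.518 = 0.63736
r/H > 0.15, so v = 0.195*Q^(1/3)*H^(1/2)/r^(5/6)
Q^(1/3) = 5.1194
H^(1/2) = 2.9186
r^(5/6) = 4.0951
v = 0.195 * 5.1194 * 2.9186 / 4.0951 = 0.71146 m/s

0.71146 m/s


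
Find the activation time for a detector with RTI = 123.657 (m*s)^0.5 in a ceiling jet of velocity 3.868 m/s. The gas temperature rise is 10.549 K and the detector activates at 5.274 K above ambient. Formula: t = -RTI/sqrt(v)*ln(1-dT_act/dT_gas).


dT_act/dT_gas = 0.49995
ln(1 - 0.49995) = -0.69305
t = -123.657 / sqrt(3.868) * -0.69305 = 43.575 s

43.575 s


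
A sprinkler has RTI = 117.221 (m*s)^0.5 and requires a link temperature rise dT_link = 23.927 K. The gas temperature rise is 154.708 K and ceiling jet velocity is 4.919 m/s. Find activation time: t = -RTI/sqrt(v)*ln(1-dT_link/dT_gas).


dT_link/dT_gas = 0.15466
ln(1 - 0.15466) = -0.16802
t = -117.221 / sqrt(4.919) * -0.16802 = 8.8801 s

8.8801 s


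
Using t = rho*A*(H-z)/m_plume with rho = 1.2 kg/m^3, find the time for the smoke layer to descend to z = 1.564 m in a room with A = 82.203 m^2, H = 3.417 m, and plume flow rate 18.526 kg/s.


H - z = 1.853 m
t = 1.2 * 82.203 * 1.853 / 18.526 = 9.8665 s

9.8665 s


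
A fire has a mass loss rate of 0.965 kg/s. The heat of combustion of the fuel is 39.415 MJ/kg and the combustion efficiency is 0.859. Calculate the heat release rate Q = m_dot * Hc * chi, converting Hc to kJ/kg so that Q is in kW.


Hc = 39.415 MJ/kg = 39.415 * 1000 kJ/kg = 39415 kJ/kg
Q = 0.965 kg/s * 39415 kJ/kg * 0.859 = 32672 kW

32672 kW


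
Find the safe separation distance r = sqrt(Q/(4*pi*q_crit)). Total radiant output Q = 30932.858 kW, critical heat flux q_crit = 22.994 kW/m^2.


4*pi*q_crit = 288.95
Q/(4*pi*q_crit) = 107.05
r = sqrt(107.05) = 10.347 m

10.347 m


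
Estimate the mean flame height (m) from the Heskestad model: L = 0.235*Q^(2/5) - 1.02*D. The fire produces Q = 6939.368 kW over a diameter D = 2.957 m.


Q^(2/5) = 34.398
0.235 * Q^(2/5) = 8.0834
1.02 * D = 3.0161
L = 5.0673 m

5.0673 m


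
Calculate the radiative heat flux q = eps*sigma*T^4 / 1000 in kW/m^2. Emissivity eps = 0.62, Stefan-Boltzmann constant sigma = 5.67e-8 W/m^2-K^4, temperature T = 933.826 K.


T^4 = 7.6044e+11
q = 0.62 * 5.67e-8 * 7.6044e+11 / 1000 = 26.732 kW/m^2

26.732 kW/m^2


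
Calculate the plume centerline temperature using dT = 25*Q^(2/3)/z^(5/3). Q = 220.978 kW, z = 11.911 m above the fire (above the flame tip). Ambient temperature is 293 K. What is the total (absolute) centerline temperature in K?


Q^(2/3) = 36.551
z^(5/3) = 62.122
dT = 25 * 36.551 / 62.122 = 14.709 K
T = 293 + 14.709 = 307.71 K

307.71 K


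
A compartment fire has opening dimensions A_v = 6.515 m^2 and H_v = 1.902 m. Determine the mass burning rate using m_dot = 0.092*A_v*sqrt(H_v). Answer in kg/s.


sqrt(H_v) = 1.3791
m_dot = 0.092 * 6.515 * 1.3791 = 0.82662 kg/s

0.82662 kg/s


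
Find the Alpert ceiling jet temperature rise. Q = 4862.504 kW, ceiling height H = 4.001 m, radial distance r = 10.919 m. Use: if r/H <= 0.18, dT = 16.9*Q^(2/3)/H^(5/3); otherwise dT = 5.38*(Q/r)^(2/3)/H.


r/H = 10.919 / 4.001 = 2.7291
r/H > 0.18, so dT = 5.38*(Q/r)^(2/3)/H
Q/r = 445.33
(Q/r)^(2/3) = 58.316
dT = 5.38 * 58.316 / 4.001 = 78.415 K

78.415 K


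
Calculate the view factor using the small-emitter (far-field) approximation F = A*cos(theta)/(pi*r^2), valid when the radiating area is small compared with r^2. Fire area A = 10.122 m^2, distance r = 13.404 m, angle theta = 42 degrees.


cos(42 deg) = 0.74314
pi*r^2 = 564.44
F = 10.122 * 0.74314 / 564.44 = 0.013327

0.013327


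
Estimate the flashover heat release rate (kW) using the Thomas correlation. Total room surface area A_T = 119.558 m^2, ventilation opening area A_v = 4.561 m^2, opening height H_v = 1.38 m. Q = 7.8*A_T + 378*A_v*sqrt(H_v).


7.8*A_T = 932.55
sqrt(H_v) = 1.1747
378*A_v*sqrt(H_v) = 2025.3
Q = 932.55 + 2025.3 = 2957.9 kW

2957.9 kW


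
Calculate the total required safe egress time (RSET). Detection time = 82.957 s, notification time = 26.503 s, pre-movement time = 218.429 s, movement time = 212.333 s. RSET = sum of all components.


Total = 82.957 + 26.503 + 218.429 + 212.333 = 540.222 s

540.222 s


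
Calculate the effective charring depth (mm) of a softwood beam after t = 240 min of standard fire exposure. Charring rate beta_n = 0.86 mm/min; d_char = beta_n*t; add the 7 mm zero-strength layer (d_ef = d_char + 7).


d_char = 0.86 * 240 = 206.4 mm
d_ef = 206.4 + 1.0*7 = 213.4 mm

213.4 mm


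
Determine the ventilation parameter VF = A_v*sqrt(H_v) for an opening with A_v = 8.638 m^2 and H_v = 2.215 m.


sqrt(H_v) = 1.4883
VF = 8.638 * 1.4883 = 12.856 m^(5/2)

12.856 m^(5/2)


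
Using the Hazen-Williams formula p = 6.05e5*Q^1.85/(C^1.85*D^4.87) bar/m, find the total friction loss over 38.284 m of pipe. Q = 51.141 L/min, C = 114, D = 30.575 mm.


Q^1.85 = 1449.5
C^1.85 = 6386.7
D^4.87 = 1.7129e+07
p/m = 0.0080162 bar/m
p_total = 0.0080162 * 38.284 = 0.30689 bar

0.30689 bar


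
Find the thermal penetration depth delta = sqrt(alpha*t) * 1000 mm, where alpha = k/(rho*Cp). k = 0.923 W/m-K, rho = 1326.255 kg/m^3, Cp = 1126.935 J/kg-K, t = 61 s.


alpha = 0.923 / (1326.255 * 1126.935) = 6.1756e-07 m^2/s
alpha * t = 3.7671e-05
delta = sqrt(3.7671e-05) * 1000 = 6.1377 mm

6.1377 mm


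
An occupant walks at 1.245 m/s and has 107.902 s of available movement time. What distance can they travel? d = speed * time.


d = 1.245 * 107.902 = 134.34 m

134.34 m


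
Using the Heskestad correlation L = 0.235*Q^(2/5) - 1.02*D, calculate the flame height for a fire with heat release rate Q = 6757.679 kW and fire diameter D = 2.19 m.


Q^(2/5) = 34.034
0.235 * Q^(2/5) = 7.9981
1.02 * D = 2.2338
L = 5.7643 m

5.7643 m


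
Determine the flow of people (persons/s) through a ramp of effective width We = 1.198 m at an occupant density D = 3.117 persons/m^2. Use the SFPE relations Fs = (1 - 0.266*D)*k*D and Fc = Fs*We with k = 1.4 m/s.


1 - 0.266*D = 1 - 0.266*3.117 = 0.17088
Fs = 0.17088 * 1.4 * 3.117 = 0.74568 persons/(s*m)
Fc = 0.74568 * 1.198 = 0.89332 persons/s

0.89332 persons/s


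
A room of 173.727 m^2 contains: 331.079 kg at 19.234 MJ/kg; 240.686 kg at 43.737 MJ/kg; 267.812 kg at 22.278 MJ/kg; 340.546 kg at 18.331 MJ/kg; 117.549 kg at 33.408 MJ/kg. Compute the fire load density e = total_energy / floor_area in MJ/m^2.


Total energy = 331.079*19.234 + 240.686*43.737 + 267.812*22.278 + 340.546*18.331 + 117.549*33.408
= 6367.973 + 10526.88 + 5966.316 + 6242.549 + 3927.077
= 33030.80 MJ
e = 33030.80 / 173.727 = 190.13 MJ/m^2

190.13 MJ/m^2


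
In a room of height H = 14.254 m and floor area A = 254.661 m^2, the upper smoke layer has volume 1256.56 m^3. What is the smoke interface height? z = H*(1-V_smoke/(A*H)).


V/(A*H) = 0.34617
1 - 0.34617 = 0.65383
z = 14.254 * 0.65383 = 9.3198 m

9.3198 m


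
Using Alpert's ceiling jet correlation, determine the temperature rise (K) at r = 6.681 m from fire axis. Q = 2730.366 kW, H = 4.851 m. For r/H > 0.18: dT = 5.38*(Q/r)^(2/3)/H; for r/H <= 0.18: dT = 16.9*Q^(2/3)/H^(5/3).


r/H = 6.681 / 4.851 = 1.3772
r/H > 0.18, so dT = 5.38*(Q/r)^(2/3)/H
Q/r = 408.68
(Q/r)^(2/3) = 55.071
dT = 5.38 * 55.071 / 4.851 = 61.076 K

61.076 K


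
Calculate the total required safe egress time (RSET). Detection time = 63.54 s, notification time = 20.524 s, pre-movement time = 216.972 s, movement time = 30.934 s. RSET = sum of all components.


Total = 63.54 + 20.524 + 216.972 + 30.934 = 331.97 s

331.97 s


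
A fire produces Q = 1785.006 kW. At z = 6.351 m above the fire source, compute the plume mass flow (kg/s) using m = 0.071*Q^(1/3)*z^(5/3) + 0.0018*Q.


Q^(1/3) = 12.131
z^(5/3) = 21.781
First term = 0.071 * 12.131 * 21.781 = 18.759
Second term = 0.0018 * 1785.006 = 3.2130
m = 21.972 kg/s

21.972 kg/s


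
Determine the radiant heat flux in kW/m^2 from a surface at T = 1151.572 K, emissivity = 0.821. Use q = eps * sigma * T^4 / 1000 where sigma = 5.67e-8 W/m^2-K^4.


T^4 = 1.7586e+12
q = 0.821 * 5.67e-8 * 1.7586e+12 / 1000 = 81.864 kW/m^2

81.864 kW/m^2


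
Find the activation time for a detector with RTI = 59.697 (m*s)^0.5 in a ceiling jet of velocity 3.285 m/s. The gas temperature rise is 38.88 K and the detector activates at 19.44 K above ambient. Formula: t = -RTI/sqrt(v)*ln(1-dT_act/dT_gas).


dT_act/dT_gas = 0.5
ln(1 - 0.5) = -0.69315
t = -59.697 / sqrt(3.285) * -0.69315 = 22.830 s

22.830 s


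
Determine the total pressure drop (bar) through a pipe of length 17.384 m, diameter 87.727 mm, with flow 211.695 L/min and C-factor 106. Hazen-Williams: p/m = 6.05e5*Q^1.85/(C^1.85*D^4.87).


Q^1.85 = 20071
C^1.85 = 5582.3
D^4.87 = 2.9044e+09
p/m = 0.00074894 bar/m
p_total = 0.00074894 * 17.384 = 0.013020 bar

0.013020 bar


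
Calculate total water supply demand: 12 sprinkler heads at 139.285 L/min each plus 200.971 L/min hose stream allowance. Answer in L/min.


Sprinkler demand = 12 * 139.285 = 1671.42 L/min
Total = 1671.42 + 200.971 = 1872.391 L/min

1872.391 L/min


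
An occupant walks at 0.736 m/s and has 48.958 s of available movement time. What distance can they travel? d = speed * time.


d = 0.736 * 48.958 = 36.033 m

36.033 m


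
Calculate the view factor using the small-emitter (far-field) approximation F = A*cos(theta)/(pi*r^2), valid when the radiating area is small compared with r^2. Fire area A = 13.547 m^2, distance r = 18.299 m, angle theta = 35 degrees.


cos(35 deg) = 0.81915
pi*r^2 = 1052.0
F = 13.547 * 0.81915 / 1052.0 = 0.010549

0.010549


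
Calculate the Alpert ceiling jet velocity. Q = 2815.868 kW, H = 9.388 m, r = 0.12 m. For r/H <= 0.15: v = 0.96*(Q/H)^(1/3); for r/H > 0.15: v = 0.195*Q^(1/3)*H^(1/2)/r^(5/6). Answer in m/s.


r/H = 0.12 / 9.388 = 0.012782
r/H <= 0.15, so v = 0.96*(Q/H)^(1/3)
Q/H = 299.94
(Q/H)^(1/3) = 6.6939
v = 0.96 * 6.6939 = 6.4262 m/s

6.4262 m/s


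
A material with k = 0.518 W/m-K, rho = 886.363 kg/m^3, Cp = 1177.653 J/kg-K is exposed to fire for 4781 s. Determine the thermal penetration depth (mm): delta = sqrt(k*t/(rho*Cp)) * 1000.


alpha = 0.518 / (886.363 * 1177.653) = 4.9625e-07 m^2/s
alpha * t = 0.0023726
delta = sqrt(0.0023726) * 1000 = 48.709 mm

48.709 mm


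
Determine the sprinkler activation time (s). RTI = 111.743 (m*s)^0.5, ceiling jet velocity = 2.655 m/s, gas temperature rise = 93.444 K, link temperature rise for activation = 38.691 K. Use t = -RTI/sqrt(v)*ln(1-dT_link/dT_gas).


dT_link/dT_gas = 0.41406
ln(1 - 0.41406) = -0.53453
t = -111.743 / sqrt(2.655) * -0.53453 = 36.657 s

36.657 s


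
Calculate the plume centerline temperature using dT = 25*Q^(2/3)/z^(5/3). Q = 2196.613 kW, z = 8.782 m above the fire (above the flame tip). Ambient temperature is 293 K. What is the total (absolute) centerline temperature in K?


Q^(2/3) = 168.98
z^(5/3) = 37.381
dT = 25 * 168.98 / 37.381 = 113.01 K
T = 293 + 113.01 = 406.01 K

406.01 K


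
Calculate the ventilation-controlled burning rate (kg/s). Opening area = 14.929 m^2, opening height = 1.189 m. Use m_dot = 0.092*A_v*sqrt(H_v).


sqrt(H_v) = 1.0904
m_dot = 0.092 * 14.929 * 1.0904 = 1.4976 kg/s

1.4976 kg/s


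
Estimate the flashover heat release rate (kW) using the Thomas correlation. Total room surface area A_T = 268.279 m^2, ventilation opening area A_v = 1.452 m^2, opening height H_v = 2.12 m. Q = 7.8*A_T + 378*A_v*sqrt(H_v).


7.8*A_T = 2092.6
sqrt(H_v) = 1.4560
378*A_v*sqrt(H_v) = 799.15
Q = 2092.6 + 799.15 = 2891.7 kW

2891.7 kW


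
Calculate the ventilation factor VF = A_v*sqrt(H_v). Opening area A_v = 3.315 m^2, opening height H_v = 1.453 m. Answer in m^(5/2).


sqrt(H_v) = 1.2054
VF = 3.315 * 1.2054 = 3.9959 m^(5/2)

3.9959 m^(5/2)


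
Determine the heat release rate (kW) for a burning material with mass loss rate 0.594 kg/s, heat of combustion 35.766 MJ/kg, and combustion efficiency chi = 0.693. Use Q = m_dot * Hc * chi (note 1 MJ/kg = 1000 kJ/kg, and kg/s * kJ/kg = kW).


Hc = 35.766 MJ/kg = 35.766 * 1000 kJ/kg = 35766 kJ/kg
Q = 0.594 kg/s * 35766 kJ/kg * 0.693 = 14723 kW

14723 kW


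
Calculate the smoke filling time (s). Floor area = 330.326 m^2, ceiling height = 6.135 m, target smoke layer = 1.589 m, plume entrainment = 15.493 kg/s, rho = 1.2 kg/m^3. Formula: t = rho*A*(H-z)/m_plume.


H - z = 4.546 m
t = 1.2 * 330.326 * 4.546 / 15.493 = 116.31 s

116.31 s


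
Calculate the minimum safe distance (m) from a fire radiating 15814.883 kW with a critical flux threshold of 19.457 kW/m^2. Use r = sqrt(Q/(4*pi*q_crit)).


4*pi*q_crit = 244.50
Q/(4*pi*q_crit) = 64.682
r = sqrt(64.682) = 8.0425 m

8.0425 m


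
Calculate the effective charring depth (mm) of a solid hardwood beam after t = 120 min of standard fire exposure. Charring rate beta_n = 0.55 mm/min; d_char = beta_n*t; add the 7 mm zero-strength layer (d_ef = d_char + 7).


d_char = 0.55 * 120 = 66 mm
d_ef = 66 + 1.0*7 = 73 mm

73 mm


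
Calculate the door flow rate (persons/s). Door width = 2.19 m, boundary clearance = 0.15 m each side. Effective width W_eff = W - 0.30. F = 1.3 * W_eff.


W_eff = 2.19 - 0.30 = 1.89 m
F = 1.3 * 1.89 = 2.457 persons/s

2.457 persons/s


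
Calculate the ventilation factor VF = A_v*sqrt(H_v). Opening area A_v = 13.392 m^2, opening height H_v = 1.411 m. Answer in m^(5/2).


sqrt(H_v) = 1.1879
VF = 13.392 * 1.1879 = 15.908 m^(5/2)

15.908 m^(5/2)


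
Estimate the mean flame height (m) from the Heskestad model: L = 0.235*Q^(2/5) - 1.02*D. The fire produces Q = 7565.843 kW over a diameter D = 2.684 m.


Q^(2/5) = 35.608
0.235 * Q^(2/5) = 8.3678
1.02 * D = 2.7377
L = 5.6301 m

5.6301 m


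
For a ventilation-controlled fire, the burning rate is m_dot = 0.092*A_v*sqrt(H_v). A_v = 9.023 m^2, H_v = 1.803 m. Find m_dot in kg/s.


sqrt(H_v) = 1.3428
m_dot = 0.092 * 9.023 * 1.3428 = 1.1146 kg/s

1.1146 kg/s


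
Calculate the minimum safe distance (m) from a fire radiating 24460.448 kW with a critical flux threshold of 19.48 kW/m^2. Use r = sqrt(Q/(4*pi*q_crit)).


4*pi*q_crit = 244.79
Q/(4*pi*q_crit) = 99.923
r = sqrt(99.923) = 9.9962 m

9.9962 m


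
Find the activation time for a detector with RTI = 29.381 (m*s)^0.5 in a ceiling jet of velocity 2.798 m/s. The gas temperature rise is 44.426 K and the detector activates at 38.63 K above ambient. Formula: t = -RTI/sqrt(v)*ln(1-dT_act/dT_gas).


dT_act/dT_gas = 0.86954
ln(1 - 0.86954) = -2.0367
t = -29.381 / sqrt(2.798) * -2.0367 = 35.773 s

35.773 s


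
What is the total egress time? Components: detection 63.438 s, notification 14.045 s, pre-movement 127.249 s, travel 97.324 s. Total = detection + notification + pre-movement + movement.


Total = 63.438 + 14.045 + 127.249 + 97.324 = 302.056 s

302.056 s


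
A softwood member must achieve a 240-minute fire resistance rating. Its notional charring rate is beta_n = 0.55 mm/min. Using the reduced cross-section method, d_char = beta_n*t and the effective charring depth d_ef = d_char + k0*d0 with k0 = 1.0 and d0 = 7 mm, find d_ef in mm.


d_char = 0.55 * 240 = 132 mm
d_ef = 132 + 1.0*7 = 139 mm

139 mm


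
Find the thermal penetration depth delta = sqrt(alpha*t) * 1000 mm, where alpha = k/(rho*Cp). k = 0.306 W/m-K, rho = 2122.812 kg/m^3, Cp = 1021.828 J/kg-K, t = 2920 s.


alpha = 0.306 / (2122.812 * 1021.828) = 1.4107e-07 m^2/s
alpha * t = 0.00041192
delta = sqrt(0.00041192) * 1000 = 20.296 mm

20.296 mm


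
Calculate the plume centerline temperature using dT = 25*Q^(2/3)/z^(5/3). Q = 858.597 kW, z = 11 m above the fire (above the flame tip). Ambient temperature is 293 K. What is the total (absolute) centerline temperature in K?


Q^(2/3) = 90.336
z^(5/3) = 54.407
dT = 25 * 90.336 / 54.407 = 41.509 K
T = 293 + 41.509 = 334.51 K

334.51 K


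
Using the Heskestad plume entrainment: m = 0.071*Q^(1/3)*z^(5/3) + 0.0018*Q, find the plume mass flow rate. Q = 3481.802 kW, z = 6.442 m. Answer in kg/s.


Q^(1/3) = 15.157
z^(5/3) = 22.303
First term = 0.071 * 15.157 * 22.303 = 24.001
Second term = 0.0018 * 3481.802 = 6.2672
m = 30.268 kg/s

30.268 kg/s


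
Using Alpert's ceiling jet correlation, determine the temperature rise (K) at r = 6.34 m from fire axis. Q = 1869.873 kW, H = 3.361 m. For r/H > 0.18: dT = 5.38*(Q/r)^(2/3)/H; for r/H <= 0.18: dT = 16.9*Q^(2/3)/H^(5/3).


r/H = 6.34 / 3.361 = 1.8863
r/H > 0.18, so dT = 5.38*(Q/r)^(2/3)/H
Q/r = 294.93
(Q/r)^(2/3) = 44.308
dT = 5.38 * 44.308 / 3.361 = 70.924 K

70.924 K


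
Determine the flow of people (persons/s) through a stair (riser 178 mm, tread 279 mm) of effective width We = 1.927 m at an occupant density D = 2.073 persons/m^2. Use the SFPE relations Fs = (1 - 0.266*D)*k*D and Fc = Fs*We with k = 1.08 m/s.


1 - 0.266*D = 1 - 0.266*2.073 = 0.44858
Fs = 0.44858 * 1.08 * 2.073 = 1.0043 persons/(s*m)
Fc = 1.0043 * 1.927 = 1.9353 persons/s

1.9353 persons/s


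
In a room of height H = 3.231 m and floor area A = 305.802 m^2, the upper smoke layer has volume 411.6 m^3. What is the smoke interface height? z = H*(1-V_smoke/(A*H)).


V/(A*H) = 0.41658
1 - 0.41658 = 0.58342
z = 3.231 * 0.58342 = 1.8850 m

1.8850 m


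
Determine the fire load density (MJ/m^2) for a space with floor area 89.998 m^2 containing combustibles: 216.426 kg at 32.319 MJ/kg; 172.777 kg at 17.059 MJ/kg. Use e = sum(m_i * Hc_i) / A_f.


Total energy = 216.426*32.319 + 172.777*17.059
= 6994.672 + 2947.403
= 9942.075 MJ
e = 9942.075 / 89.998 = 110.47 MJ/m^2

110.47 MJ/m^2


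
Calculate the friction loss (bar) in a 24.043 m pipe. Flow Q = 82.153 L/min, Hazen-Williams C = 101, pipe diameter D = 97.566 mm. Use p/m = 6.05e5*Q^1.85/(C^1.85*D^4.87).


Q^1.85 = 3483.8
C^1.85 = 5105.0
D^4.87 = 4.8740e+09
p/m = 8.4709e-05 bar/m
p_total = 8.4709e-05 * 24.043 = 0.0020367 bar

0.0020367 bar


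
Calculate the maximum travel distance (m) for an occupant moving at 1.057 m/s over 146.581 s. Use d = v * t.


d = 1.057 * 146.581 = 154.94 m

154.94 m


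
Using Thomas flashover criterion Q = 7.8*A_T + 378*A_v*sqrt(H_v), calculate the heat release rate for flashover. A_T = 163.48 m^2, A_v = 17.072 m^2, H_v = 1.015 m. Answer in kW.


7.8*A_T = 1275.144
sqrt(H_v) = 1.0075
378*A_v*sqrt(H_v) = 6501.4
Q = 1275.144 + 6501.4 = 7776.6 kW

7776.6 kW


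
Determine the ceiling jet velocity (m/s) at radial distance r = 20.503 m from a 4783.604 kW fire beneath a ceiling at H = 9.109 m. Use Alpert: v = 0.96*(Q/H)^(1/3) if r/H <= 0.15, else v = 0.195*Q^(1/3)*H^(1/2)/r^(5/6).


r/H = 20.503 / 9.109 = 2.2509
r/H > 0.15, so v = 0.195*Q^(1/3)*H^(1/2)/r^(5/6)
Q^(1/3) = 16.849
H^(1/2) = 3.0181
r^(5/6) = 12.393
v = 0.195 * 16.849 * 3.0181 / 12.393 = 0.80015 m/s

0.80015 m/s


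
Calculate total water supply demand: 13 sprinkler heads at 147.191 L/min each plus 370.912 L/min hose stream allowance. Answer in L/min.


Sprinkler demand = 13 * 147.191 = 1913.483 L/min
Total = 1913.483 + 370.912 = 2284.395 L/min

2284.395 L/min


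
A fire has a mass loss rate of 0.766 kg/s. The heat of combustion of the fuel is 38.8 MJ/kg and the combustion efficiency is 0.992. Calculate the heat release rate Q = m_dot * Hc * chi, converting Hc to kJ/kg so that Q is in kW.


Hc = 38.8 MJ/kg = 38.8 * 1000 kJ/kg = 38800 kJ/kg
Q = 0.766 kg/s * 38800 kJ/kg * 0.992 = 29483 kW

29483 kW


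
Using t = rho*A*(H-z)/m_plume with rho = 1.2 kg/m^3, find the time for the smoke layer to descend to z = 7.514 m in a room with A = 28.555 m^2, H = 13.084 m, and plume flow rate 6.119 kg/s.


H - z = 5.57 m
t = 1.2 * 28.555 * 5.57 / 6.119 = 31.192 s

31.192 s


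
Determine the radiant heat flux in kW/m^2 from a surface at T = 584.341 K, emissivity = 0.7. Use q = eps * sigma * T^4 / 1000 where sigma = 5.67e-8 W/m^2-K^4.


T^4 = 1.1659e+11
q = 0.7 * 5.67e-8 * 1.1659e+11 / 1000 = 4.6275 kW/m^2

4.6275 kW/m^2


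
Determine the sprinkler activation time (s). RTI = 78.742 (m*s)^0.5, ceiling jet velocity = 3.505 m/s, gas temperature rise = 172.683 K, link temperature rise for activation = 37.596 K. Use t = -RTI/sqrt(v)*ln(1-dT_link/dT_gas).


dT_link/dT_gas = 0.21772
ln(1 - 0.21772) = -0.24554
t = -78.742 / sqrt(3.505) * -0.24554 = 10.327 s

10.327 s


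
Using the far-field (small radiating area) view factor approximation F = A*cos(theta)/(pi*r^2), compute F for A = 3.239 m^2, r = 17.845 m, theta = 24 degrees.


cos(24 deg) = 0.91355
pi*r^2 = 1000.4
F = 3.239 * 0.91355 / 1000.4 = 0.0029577

0.0029577


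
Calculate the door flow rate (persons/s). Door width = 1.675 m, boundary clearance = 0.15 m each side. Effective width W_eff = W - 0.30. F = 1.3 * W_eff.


W_eff = 1.675 - 0.30 = 1.375 m
F = 1.3 * 1.375 = 1.7875 persons/s

1.7875 persons/s


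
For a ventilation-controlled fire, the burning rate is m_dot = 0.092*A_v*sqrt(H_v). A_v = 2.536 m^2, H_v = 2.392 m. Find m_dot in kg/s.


sqrt(H_v) = 1.5466
m_dot = 0.092 * 2.536 * 1.5466 = 0.36084 kg/s

0.36084 kg/s


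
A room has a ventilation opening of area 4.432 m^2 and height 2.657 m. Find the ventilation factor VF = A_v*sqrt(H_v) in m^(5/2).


sqrt(H_v) = 1.6300
VF = 4.432 * 1.6300 = 7.2243 m^(5/2)

7.2243 m^(5/2)


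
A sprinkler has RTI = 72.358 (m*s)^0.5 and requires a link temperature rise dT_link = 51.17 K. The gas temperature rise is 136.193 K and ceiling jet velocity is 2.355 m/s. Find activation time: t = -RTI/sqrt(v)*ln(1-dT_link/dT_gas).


dT_link/dT_gas = 0.37572
ln(1 - 0.37572) = -0.47115
t = -72.358 / sqrt(2.355) * -0.47115 = 22.215 s

22.215 s


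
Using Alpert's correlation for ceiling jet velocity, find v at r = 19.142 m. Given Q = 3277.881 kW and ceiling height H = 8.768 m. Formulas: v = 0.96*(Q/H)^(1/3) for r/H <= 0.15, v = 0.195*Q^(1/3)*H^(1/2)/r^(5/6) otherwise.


r/H = 19.142 / 8.768 = 2.1832
r/H > 0.15, so v = 0.195*Q^(1/3)*H^(1/2)/r^(5/6)
Q^(1/3) = 14.855
H^(1/2) = 2.9611
r^(5/6) = 11.704
v = 0.195 * 14.855 * 2.9611 / 11.704 = 0.73287 m/s

0.73287 m/s


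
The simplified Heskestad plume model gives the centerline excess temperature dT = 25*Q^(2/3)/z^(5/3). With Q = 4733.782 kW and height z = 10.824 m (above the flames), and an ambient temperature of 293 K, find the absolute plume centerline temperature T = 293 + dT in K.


Q^(2/3) = 281.93
z^(5/3) = 52.964
dT = 25 * 281.93 / 52.964 = 133.08 K
T = 293 + 133.08 = 426.08 K

426.08 K


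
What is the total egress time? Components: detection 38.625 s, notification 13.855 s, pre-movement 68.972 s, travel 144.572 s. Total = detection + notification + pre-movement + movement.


Total = 38.625 + 13.855 + 68.972 + 144.572 = 266.024 s

266.024 s


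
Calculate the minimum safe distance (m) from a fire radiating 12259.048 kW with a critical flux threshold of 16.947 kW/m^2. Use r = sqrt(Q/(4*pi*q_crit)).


4*pi*q_crit = 212.96
Q/(4*pi*q_crit) = 57.564
r = sqrt(57.564) = 7.5871 m

7.5871 m


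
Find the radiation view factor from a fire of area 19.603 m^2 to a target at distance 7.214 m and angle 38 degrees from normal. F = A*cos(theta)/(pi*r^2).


cos(38 deg) = 0.78801
pi*r^2 = 163.49
F = 19.603 * 0.78801 / 163.49 = 0.094483

0.094483


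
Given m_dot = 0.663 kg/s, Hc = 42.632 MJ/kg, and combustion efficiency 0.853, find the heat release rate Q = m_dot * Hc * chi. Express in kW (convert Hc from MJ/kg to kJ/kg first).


Hc = 42.632 MJ/kg = 42.632 * 1000 kJ/kg = 42632 kJ/kg
Q = 0.663 kg/s * 42632 kJ/kg * 0.853 = 24110 kW

24110 kW


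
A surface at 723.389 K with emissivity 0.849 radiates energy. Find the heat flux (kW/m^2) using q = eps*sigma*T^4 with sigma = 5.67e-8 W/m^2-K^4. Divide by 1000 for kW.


T^4 = 2.7383e+11
q = 0.849 * 5.67e-8 * 2.7383e+11 / 1000 = 13.182 kW/m^2

13.182 kW/m^2


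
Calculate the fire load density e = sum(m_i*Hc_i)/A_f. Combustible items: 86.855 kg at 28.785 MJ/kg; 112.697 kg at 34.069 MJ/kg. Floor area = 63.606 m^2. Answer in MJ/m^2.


Total energy = 86.855*28.785 + 112.697*34.069
= 2500.121 + 3839.474
= 6339.595 MJ
e = 6339.595 / 63.606 = 99.670 MJ/m^2

99.670 MJ/m^2


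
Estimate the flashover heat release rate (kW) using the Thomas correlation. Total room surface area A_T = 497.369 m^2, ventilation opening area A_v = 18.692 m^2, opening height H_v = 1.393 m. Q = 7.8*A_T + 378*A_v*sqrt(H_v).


7.8*A_T = 3879.5
sqrt(H_v) = 1.1803
378*A_v*sqrt(H_v) = 8339.2
Q = 3879.5 + 8339.2 = 12219 kW

12219 kW


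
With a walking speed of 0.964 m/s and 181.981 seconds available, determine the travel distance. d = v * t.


d = 0.964 * 181.981 = 175.43 m

175.43 m


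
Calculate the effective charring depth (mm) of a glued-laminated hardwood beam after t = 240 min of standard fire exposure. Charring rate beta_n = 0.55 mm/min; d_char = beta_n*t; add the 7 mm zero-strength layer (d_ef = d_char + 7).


d_char = 0.55 * 240 = 132 mm
d_ef = 132 + 1.0*7 = 139 mm

139 mm


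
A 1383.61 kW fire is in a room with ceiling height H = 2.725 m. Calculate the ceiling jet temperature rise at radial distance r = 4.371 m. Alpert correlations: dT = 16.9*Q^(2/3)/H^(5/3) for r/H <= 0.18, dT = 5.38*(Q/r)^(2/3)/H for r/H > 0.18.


r/H = 4.371 / 2.725 = 1.6040
r/H > 0.18, so dT = 5.38*(Q/r)^(2/3)/H
Q/r = 316.54
(Q/r)^(2/3) = 46.447
dT = 5.38 * 46.447 / 2.725 = 91.700 K

91.700 K


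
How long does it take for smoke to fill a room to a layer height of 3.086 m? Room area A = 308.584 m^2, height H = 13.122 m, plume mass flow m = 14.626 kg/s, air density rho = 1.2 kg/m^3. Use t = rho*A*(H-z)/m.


H - z = 10.036 m
t = 1.2 * 308.584 * 10.036 / 14.626 = 254.09 s

254.09 s


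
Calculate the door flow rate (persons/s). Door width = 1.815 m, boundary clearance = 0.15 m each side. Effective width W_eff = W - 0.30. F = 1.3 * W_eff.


W_eff = 1.815 - 0.30 = 1.515 m
F = 1.3 * 1.515 = 1.9695 persons/s

1.9695 persons/s


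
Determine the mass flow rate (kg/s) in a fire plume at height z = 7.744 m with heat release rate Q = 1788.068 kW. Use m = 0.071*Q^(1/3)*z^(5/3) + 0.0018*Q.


Q^(1/3) = 12.137
z^(5/3) = 30.312
First term = 0.071 * 12.137 * 30.312 = 26.121
Second term = 0.0018 * 1788.068 = 3.2185
m = 29.340 kg/s

29.340 kg/s


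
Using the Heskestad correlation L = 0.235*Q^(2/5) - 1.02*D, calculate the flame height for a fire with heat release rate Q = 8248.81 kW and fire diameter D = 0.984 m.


Q^(2/5) = 36.860
0.235 * Q^(2/5) = 8.6621
1.02 * D = 1.0037
L = 7.6584 m

7.6584 m
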